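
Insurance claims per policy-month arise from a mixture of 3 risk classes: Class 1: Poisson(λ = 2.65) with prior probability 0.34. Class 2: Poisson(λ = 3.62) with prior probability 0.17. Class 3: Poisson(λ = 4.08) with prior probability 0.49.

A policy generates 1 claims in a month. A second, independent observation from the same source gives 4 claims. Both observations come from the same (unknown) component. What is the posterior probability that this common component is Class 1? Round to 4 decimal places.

The responsibility of component k is P(Z=k) f_k(x) divided by Σ_j P(Z=j) f_j(x).
Since both observations come from the same component, the likelihood for component k is f_k(x₁)·f_k(x₂).
  f_1 = [e^(−2.65)·2.65^1/1! = 0.187226] × [0.145175] = 0.0271805
  f_2 = [e^(−3.62)·3.62^1/1! = 0.0969533] × [0.191636] = 0.0185797
  f_3 = [e^(−4.08)·4.08^1/1! = 0.0689825] × [0.195213] = 0.0134662
Multiply by the mixture weights:
  P(Z=1)·f_1 = 0.34 × 0.0271805 = 0.00924137
  P(Z=2)·f_2 = 0.17 × 0.0185797 = 0.00315856
  P(Z=3)·f_3 = 0.49 × 0.0134662 = 0.00659846
Marginal: 0.00924137 + 0.00315856 + 0.00659846 = 0.0189984
P(Class 1 | x₁,x₂) = 0.00924137 / 0.0189984 ≈ 0.4864

0.4864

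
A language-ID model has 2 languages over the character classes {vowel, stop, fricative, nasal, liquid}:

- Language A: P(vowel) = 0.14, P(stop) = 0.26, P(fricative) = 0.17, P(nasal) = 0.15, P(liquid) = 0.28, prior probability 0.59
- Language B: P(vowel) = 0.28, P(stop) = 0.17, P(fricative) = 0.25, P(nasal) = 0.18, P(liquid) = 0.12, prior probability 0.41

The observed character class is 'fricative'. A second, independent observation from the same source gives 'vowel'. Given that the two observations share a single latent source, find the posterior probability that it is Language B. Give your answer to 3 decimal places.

0.671

Apply Bayes' rule: the posterior for each component is proportional to its prior times its likelihood at x.
Since both observations come from the same component, the likelihood for component k is f_k(x₁)·f_k(x₂).
  f_A = [0.17] × [0.14] = 0.0238
  f_B = [0.25] × [0.28] = 0.07
Weight by the priors:
  w_A·f_A = 0.59 × 0.0238 = 0.014042
  w_B·f_B = 0.41 × 0.07 = 0.0287
Evidence: 0.014042 + 0.0287 = 0.042742
P(Language B | x₁, x₂) ≈ 0.671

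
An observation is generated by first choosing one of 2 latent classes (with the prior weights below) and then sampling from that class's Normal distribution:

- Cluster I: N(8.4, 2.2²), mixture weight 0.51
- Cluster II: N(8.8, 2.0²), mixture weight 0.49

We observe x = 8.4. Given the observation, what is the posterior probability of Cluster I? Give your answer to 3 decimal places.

0.491

P(component k | x) = P(Z=k)·f_k(x) / marginal(x), where marginal(x) = Σ_j P(Z=j)·f_j(x).
Component likelihoods at x = 8.4:
  f_I = 0.181337
  f_II = 0.195521
Multiply by the mixture weights:
  P(Z=I)·f_I = 0.51 × 0.181337 = 0.0924821
  P(Z=II)·f_II = 0.49 × 0.195521 = 0.0958055
Marginal: 0.0924821 + 0.0958055 = 0.188288
So the posterior for Cluster I is 0.0924821 / 0.188288 ≈ 0.491.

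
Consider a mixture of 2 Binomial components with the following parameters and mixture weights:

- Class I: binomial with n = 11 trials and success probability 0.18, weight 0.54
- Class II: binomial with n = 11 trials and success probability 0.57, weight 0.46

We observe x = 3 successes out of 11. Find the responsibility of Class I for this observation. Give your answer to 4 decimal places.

Posterior ∝ prior × likelihood, so P(k | x) ∝ P(Z=k) f_k(x); normalise over all components.
Binomial probabilities:
  p_I = C(11,3)·0.18^3·0.82^8 = 165·0.005832·0.204414 = 0.196704
  p_II = C(11,3)·0.57^3·0.43^8 = 165·0.185193·0.00116882 = 0.0357155
Weight by the priors:
  P(Z=I)·p_I = 0.54 × 0.196704 = 0.10622
  P(Z=II)·p_II = 0.46 × 0.0357155 = 0.0164291
Normaliser: 0.10622 + 0.0164291 = 0.122649
Responsibility of Class I: 0.10622 / 0.122649 ≈ 0.8660

0.8660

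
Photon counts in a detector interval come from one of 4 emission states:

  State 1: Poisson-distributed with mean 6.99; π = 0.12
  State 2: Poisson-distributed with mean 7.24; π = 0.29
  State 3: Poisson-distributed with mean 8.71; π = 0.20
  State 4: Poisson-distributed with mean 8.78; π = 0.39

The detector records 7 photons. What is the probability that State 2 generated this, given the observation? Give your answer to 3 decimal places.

0.322

Apply Bayes' rule: the posterior for each component is proportional to its prior times its likelihood at x.
Component likelihoods at x = 7 photons:
  L_1 = 0.149002
  L_2 = 0.148405
  L_3 = 0.124449
  L_4 = 0.122723
Weight by the priors:
  π_1·L_1 = 0.12 × 0.149002 = 0.0178802
  π_2·L_2 = 0.29 × 0.148405 = 0.0430373
  π_3·L_3 = 0.20 × 0.124449 = 0.0248898
  π_4·L_4 = 0.39 × 0.122723 = 0.0478619
Sum: 0.0178802 + 0.0430373 + 0.0248898 + 0.0478619 = 0.133669
P(State 2 | the observation) = 0.0430373 / 0.133669 ≈ 0.322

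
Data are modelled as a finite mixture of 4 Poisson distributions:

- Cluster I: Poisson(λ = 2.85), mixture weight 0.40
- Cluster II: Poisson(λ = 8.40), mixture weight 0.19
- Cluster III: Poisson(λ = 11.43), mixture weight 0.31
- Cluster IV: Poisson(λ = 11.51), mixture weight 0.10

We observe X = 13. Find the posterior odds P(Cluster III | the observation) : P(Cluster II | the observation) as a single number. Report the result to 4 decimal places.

4.3218

Since P(k|x) ∝ π_k f_k(x), the posterior odds are π_i f_i(x) / (π_j f_j(x)).
Poisson probabilities:
  p_I = e^(−2.85)·2.85^13/13! = 7.60263e-06
  p_II = e^(−8.40)·8.40^13/13! = 0.0374349
  p_III = e^(−11.43)·11.43^13/13! = 0.0991596
  p_IV = e^(−11.51)·11.51^13/13! = 0.100223
Odds = (0.31/0.19) × (0.0991596/0.0374349) = 1.63158 × 2.64885 ≈ 4.3218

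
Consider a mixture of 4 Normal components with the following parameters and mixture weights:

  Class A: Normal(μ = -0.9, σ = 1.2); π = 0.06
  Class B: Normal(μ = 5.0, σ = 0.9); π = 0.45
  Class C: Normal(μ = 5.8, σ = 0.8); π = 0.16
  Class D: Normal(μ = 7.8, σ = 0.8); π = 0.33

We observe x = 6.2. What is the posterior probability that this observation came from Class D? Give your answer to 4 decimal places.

0.1275

Apply Bayes' rule: the posterior for each component is proportional to its prior times its likelihood at x.
Evaluate each component's likelihood at the observed value:
  f_A = (1/(1.2·√(2π)))·exp(−(6.2−-0.9)²/(2·1.2²)) = 0.332452·exp(-17.50347) = 8.31893e-09
  f_B = (1/(0.9·√(2π)))·exp(−(6.2−5.0)²/(2·0.9²)) = 0.443269·exp(-0.88889) = 0.182233
  f_C = (1/(0.8·√(2π)))·exp(−(6.2−5.8)²/(2·0.8²)) = 0.498678·exp(-0.12500) = 0.440082
  f_D = (1/(0.8·√(2π)))·exp(−(6.2−7.8)²/(2·0.8²)) = 0.498678·exp(-2.00000) = 0.0674887
Unnormalised posteriors:
  P(Z=A)·f_A = 0.06 × 8.31893e-09 = 4.99136e-10
  P(Z=B)·f_B = 0.45 × 0.182233 = 0.082005
  P(Z=C)·f_C = 0.16 × 0.440082 = 0.0704131
  P(Z=D)·f_D = 0.33 × 0.0674887 = 0.0222713
Marginal: 4.99136e-10 + 0.082005 + 0.0704131 + 0.0222713 = 0.174689
P(Class D | the observation) ≈ 0.1275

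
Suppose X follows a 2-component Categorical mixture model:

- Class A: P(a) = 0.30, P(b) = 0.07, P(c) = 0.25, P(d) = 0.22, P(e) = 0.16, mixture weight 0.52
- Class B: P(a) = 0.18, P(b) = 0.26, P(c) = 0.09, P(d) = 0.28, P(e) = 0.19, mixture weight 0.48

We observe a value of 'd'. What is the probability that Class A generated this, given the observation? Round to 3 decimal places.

0.460

Apply Bayes' rule: the posterior for each component is proportional to its prior times its likelihood at x.
Component likelihoods at x = 'd':
  p_A = P(d | comp) = 0.22
  p_B = P(d | comp) = 0.28
Weight by the priors:
  π_A·p_A = 0.52 × 0.22 = 0.1144
  π_B·p_B = 0.48 × 0.28 = 0.1344
Evidence: 0.1144 + 0.1344 = 0.2488
P(Class A | data) ≈ 0.460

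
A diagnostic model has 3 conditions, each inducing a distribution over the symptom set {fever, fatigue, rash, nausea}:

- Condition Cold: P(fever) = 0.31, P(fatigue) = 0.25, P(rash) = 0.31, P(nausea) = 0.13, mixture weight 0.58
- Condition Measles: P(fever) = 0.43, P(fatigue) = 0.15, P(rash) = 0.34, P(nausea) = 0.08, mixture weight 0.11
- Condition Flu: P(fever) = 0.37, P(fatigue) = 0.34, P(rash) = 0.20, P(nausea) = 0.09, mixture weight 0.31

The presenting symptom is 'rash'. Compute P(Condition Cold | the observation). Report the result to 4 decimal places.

The responsibility of component k is w_k f_k(x) divided by Σ_j w_j f_j(x).
Evaluate each component's likelihood at the observed value:
  f_Cold = 0.31
  f_Measles = 0.34
  f_Flu = 0.2
Unnormalised posteriors:
  w_Cold·f_Cold = 0.58 × 0.31 = 0.1798
  w_Measles·f_Measles = 0.11 × 0.34 = 0.0374
  w_Flu·f_Flu = 0.31 × 0.2 = 0.062
Evidence: 0.1798 + 0.0374 + 0.062 = 0.2792
So the posterior for Condition Cold is 0.1798 / 0.2792 ≈ 0.6440.

0.6440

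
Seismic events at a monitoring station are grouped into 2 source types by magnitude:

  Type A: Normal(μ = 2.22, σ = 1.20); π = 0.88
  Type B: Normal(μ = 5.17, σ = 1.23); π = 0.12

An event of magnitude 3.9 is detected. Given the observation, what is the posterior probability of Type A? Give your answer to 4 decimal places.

P(component k | x) = π_k·f_k(x) / marginal(x), where marginal(x) = Σ_j π_j·f_j(x).
Evaluate each component's likelihood at the observed value:
  L_A = 0.124773
  L_B = 0.190329
Unnormalised posteriors:
  π_A·L_A = 0.88 × 0.124773 = 0.1098
  π_B·L_B = 0.12 × 0.190329 = 0.0228395
Denominator: 0.1098 + 0.0228395 = 0.13264
P(Type A | data) = 0.1098 / 0.13264 ≈ 0.8278

0.8278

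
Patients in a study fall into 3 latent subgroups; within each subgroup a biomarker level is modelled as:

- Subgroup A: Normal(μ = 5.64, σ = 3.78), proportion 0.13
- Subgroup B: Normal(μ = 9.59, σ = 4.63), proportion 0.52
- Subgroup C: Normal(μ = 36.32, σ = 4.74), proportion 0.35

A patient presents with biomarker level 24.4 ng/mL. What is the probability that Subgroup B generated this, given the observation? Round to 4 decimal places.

0.1773

The responsibility of component k is P(Z=k) f_k(x) divided by Σ_j P(Z=j) f_j(x).
Component likelihoods at x = 24.4 ng/mL:
  f_A = (1/(3.78·√(2π)))·exp(−(24.4−5.64)²/(2·3.78²)) = 0.105540·exp(-12.31550) = 4.73003e-07
  f_B = (1/(4.63·√(2π)))·exp(−(24.4−9.59)²/(2·4.63²)) = 0.086165·exp(-5.11585) = 0.000517061
  f_C = (1/(4.74·√(2π)))·exp(−(24.4−36.32)²/(2·4.74²)) = 0.084165·exp(-3.16203) = 0.00356353
Weight by the priors:
  P(Z=A)·f_A = 0.13 × 4.73003e-07 = 6.14904e-08
  P(Z=B)·f_B = 0.52 × 0.000517061 = 0.000268872
  P(Z=C)·f_C = 0.35 × 0.00356353 = 0.00124723
Normaliser: 6.14904e-08 + 0.000268872 + 0.00124723 = 0.00151617
P(Subgroup B | x) ≈ 0.1773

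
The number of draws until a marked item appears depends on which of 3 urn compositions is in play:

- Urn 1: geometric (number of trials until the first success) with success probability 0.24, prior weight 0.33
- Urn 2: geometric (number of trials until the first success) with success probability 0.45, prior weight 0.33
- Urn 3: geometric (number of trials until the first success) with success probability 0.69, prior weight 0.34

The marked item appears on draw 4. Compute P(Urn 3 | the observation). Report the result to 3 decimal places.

0.105

By Bayes' theorem, P(k | x) = π_k f_k(x) / Σ_j π_j f_j(x).
Evaluate each component's likelihood at the observed value:
  p_1 = 0.24·(1−0.24)^3 = 0.24·0.438976 = 0.105354
  p_2 = 0.45·(1−0.45)^3 = 0.45·0.166375 = 0.0748688
  p_3 = 0.69·(1−0.69)^3 = 0.69·0.029791 = 0.0205558
Prior × likelihood for each component:
  π_1·p_1 = 0.33 × 0.105354 = 0.0347669
  π_2·p_2 = 0.33 × 0.0748688 = 0.0247067
  π_3·p_3 = 0.34 × 0.0205558 = 0.00698897
Normaliser: 0.0347669 + 0.0247067 + 0.00698897 = 0.0664626
P(Urn 3 | the observation) = 0.00698897 / 0.0664626 ≈ 0.105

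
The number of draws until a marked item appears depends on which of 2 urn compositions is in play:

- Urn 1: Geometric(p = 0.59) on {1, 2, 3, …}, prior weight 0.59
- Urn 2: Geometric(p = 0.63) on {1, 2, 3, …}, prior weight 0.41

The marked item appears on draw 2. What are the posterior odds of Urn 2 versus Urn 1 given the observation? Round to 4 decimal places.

Posterior odds = (P(Z=i) f_i(x)) / (P(Z=j) f_j(x)); the normalising sum cancels.
Component likelihoods at x = 2:
  f_1 = 0.2419
  f_2 = 0.2331
Odds = (0.41/0.59) × (0.2331/0.2419) = 0.694915 × 0.963621 ≈ 0.6696

0.6696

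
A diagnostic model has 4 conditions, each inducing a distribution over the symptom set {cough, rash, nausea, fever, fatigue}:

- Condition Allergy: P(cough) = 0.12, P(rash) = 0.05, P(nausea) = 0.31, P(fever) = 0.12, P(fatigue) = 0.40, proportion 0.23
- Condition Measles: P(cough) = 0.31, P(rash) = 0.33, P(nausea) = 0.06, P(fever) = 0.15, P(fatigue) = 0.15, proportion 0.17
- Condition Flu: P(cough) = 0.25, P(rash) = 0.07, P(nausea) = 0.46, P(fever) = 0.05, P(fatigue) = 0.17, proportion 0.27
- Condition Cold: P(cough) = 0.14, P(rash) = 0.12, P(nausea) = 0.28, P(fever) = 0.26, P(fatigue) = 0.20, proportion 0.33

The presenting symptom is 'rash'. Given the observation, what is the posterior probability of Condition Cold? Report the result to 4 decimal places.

Posterior ∝ prior × likelihood, so P(k | x) ∝ w_k f_k(x); normalise over all components.
Evaluate each component's likelihood at the observed value:
  f_Allergy = P(rash | comp) = 0.05
  f_Measles = P(rash | comp) = 0.33
  f_Flu = P(rash | comp) = 0.07
  f_Cold = P(rash | comp) = 0.12
Prior × likelihood for each component:
  w_Allergy·f_Allergy = 0.23 × 0.05 = 0.0115
  w_Measles·f_Measles = 0.17 × 0.33 = 0.0561
  w_Flu·f_Flu = 0.27 × 0.07 = 0.0189
  w_Cold·f_Cold = 0.33 × 0.12 = 0.0396
Sum: 0.0115 + 0.0561 + 0.0189 + 0.0396 = 0.1261
P(Condition Cold | 'rash') = 0.0396 / 0.1261 ≈ 0.3140

0.3140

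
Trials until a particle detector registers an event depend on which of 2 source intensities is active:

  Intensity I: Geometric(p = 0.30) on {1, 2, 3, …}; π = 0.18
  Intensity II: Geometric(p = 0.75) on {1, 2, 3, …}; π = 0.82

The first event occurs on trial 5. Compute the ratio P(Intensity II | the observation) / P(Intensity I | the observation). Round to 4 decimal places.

Posterior odds = (w_i f_i(x)) / (w_j f_j(x)); the normalising sum cancels.
Component likelihoods at x = 5:
  L_I = 0.07203
  L_II = 0.00292969
0.00240234 / 0.0129654 ≈ 0.1853

0.1853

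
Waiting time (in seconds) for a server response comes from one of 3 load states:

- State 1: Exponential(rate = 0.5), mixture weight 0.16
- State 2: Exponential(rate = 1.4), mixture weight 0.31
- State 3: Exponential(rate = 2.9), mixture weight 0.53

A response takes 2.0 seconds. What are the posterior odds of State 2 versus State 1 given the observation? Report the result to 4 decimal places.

0.8967

The posterior odds equal the prior odds times the likelihood ratio: (π_i/π_j)·(f_i(x)/f_j(x)).
Component likelihoods at x = 2.0 seconds:
  f_1 = 0.18394
  f_2 = 0.0851341
  f_3 = 0.00877991
0.0263916 / 0.0294304 ≈ 0.8967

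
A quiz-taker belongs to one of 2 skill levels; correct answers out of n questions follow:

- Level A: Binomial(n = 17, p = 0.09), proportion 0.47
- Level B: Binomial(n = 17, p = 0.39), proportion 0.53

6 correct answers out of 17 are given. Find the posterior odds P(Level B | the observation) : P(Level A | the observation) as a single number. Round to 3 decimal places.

Since P(k|x) ∝ π_k f_k(x), the posterior odds are π_i f_i(x) / (π_j f_j(x)).
Binomial probabilities:
  f_A = C(17,6)·0.09^6·0.91^11 = 12376·5.31441e-07·0.354369 = 0.00233072
  f_B = C(17,6)·0.39^6·0.61^11 = 12376·0.00351874·0.00435139 = 0.189494
0.100432 / 0.00109544 ≈ 91.682

91.682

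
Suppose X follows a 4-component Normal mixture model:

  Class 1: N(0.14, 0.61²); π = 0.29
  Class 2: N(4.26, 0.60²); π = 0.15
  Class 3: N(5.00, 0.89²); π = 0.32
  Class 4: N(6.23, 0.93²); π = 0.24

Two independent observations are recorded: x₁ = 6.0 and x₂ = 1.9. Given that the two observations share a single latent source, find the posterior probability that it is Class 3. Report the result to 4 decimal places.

By Bayes' theorem, P(k | x) = π_k f_k(x) / Σ_j π_j f_j(x).
Since both observations come from the same component, the likelihood for component k is f_k(x₁)·f_k(x₂).
  p_1 = [5.96956e-21] × [0.0101837] = 6.07923e-23
  p_2 = [0.00992089] × [0.000290569] = 2.88271e-06
  p_3 = [0.23844] × [0.00103998] = 0.000247972
  p_4 = [0.41605] × [8.41802e-06] = 3.50232e-06
Unnormalised posteriors:
  π_1·p_1 = 0.29 × 6.07923e-23 = 1.76298e-23
  π_2·p_2 = 0.15 × 2.88271e-06 = 4.32406e-07
  π_3·p_3 = 0.32 × 0.000247972 = 7.93509e-05
  π_4·p_4 = 0.24 × 3.50232e-06 = 8.40557e-07
Sum: 1.76298e-23 + 4.32406e-07 + 7.93509e-05 + 8.40557e-07 = 8.06239e-05
P(Class 3 | x) = 7.93509e-05 / 8.06239e-05 ≈ 0.9842

0.9842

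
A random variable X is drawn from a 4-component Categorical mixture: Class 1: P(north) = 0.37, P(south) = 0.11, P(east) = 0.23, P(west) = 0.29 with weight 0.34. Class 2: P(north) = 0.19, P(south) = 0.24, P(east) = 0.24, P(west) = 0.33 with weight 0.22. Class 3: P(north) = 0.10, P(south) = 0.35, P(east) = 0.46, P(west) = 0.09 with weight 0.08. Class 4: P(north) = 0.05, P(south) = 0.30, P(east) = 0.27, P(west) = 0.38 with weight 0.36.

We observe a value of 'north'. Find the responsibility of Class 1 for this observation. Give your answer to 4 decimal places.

0.6498

By Bayes' theorem, P(k | x) = π_k f_k(x) / Σ_j π_j f_j(x).
Categorical probabilities:
  p_1 = P(north | comp) = 0.37
  p_2 = P(north | comp) = 0.19
  p_3 = P(north | comp) = 0.10
  p_4 = P(north | comp) = 0.05
Prior × likelihood for each component:
  π_1·p_1 = 0.34 × 0.37 = 0.1258
  π_2·p_2 = 0.22 × 0.19 = 0.0418
  π_3·p_3 = 0.08 × 0.1 = 0.008
  π_4·p_4 = 0.36 × 0.05 = 0.018
Denominator: 0.1258 + 0.0418 + 0.008 + 0.018 = 0.1936
Responsibility of Class 1: 0.1258 / 0.1936 ≈ 0.6498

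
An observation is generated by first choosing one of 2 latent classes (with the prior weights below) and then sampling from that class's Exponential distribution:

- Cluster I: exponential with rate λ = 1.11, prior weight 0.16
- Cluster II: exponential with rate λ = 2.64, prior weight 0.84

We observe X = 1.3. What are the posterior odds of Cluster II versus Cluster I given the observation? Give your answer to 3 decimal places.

Only the two components matter; the odds are (π_i f_i(x)) / (π_j f_j(x)).
Component likelihoods at x = 1.3:
  f_I = 1.11·e^(−1.11·1.3) = 1.11·e^(−1.4430) = 0.262202
  f_II = 2.64·e^(−2.64·1.3) = 2.64·e^(−3.4320) = 0.0853307
0.0716778 / 0.0419523 ≈ 1.709

1.709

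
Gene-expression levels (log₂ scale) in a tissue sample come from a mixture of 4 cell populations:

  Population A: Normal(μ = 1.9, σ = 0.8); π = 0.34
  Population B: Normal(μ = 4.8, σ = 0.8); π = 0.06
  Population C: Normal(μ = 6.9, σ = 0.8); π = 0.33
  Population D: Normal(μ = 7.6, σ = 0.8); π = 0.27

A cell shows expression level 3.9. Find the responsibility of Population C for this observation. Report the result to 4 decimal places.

0.0062

By Bayes' theorem, P(k | x) = π_k f_k(x) / Σ_j π_j f_j(x).
Normal densities:
  f_A = 0.0219104
  f_B = 0.264846
  f_C = 0.000440745
  f_D = 1.12955e-05
Weight by the priors:
  π_A·f_A = 0.34 × 0.0219104 = 0.00744953
  π_B·f_B = 0.06 × 0.264846 = 0.0158907
  π_C·f_C = 0.33 × 0.000440745 = 0.000145446
  π_D·f_D = 0.27 × 1.12955e-05 = 3.04978e-06
Evidence: 0.00744953 + 0.0158907 + 0.000145446 + 3.04978e-06 = 0.0234888
P(Population C | 3.9) ≈ 0.0062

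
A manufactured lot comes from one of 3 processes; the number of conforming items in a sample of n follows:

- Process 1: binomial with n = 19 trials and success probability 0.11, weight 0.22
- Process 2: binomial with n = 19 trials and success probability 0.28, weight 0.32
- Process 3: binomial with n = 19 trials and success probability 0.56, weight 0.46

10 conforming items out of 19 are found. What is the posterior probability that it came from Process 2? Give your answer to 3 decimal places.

The responsibility of component k is w_k f_k(x) divided by Σ_j w_j f_j(x).
Evaluate each component's likelihood at the observed value:
  p_1 = 8.39471e-06
  p_2 = 0.0142279
  p_3 = 0.17319
Multiply by the mixture weights:
  w_1·p_1 = 0.22 × 8.39471e-06 = 1.84684e-06
  w_2·p_2 = 0.32 × 0.0142279 = 0.00455293
  w_3·p_3 = 0.46 × 0.17319 = 0.0796674
Sum: 1.84684e-06 + 0.00455293 + 0.0796674 = 0.0842222
So the posterior for Process 2 is 0.00455293 / 0.0842222 ≈ 0.054.

0.054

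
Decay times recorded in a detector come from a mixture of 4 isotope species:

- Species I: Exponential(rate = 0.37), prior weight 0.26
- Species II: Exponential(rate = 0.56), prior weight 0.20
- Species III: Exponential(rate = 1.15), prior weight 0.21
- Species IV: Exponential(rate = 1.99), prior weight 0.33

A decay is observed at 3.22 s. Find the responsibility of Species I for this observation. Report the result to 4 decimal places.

Posterior ∝ prior × likelihood, so P(k | x) ∝ w_k f_k(x); normalise over all components.
Exponential densities:
  p_I = 0.112404
  p_II = 0.0922716
  p_III = 0.0283469
  p_IV = 0.00328081
Multiply by the mixture weights:
  w_I·p_I = 0.26 × 0.112404 = 0.0292251
  w_II·p_II = 0.20 × 0.0922716 = 0.0184543
  w_III·p_III = 0.21 × 0.0283469 = 0.00595285
  w_IV·p_IV = 0.33 × 0.00328081 = 0.00108267
Denominator: 0.0292251 + 0.0184543 + 0.00595285 + 0.00108267 = 0.054715
Responsibility of Species I: 0.0292251 / 0.054715 ≈ 0.5341

0.5341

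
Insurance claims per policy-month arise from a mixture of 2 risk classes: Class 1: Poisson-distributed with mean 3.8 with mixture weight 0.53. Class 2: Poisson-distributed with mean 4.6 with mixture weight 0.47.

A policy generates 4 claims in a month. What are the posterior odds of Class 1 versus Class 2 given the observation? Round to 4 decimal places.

Since P(k|x) ∝ π_k f_k(x), the posterior odds are π_i f_i(x) / (π_j f_j(x)).
Poisson probabilities:
  L_1 = e^(−3.8)·3.8^4/4! = 0.194359
  L_2 = e^(−4.6)·4.6^4/4! = 0.187528
Odds = (0.53/0.47) × (0.194359/0.187528) = 1.12766 × 1.03643 ≈ 1.1687

1.1687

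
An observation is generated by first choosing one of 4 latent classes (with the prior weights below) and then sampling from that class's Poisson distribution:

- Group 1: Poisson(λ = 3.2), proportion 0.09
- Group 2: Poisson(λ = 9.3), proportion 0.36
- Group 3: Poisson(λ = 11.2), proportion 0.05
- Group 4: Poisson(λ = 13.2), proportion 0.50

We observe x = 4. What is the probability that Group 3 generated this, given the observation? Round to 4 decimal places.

Apply Bayes' rule: the posterior for each component is proportional to its prior times its likelihood at x.
Poisson probabilities:
  f_1 = e^(−3.2)·3.2^4/4! = 0.178093
  f_2 = e^(−9.3)·9.3^4/4! = 0.0284959
  f_3 = e^(−11.2)·11.2^4/4! = 0.00896526
  f_4 = e^(−13.2)·13.2^4/4! = 0.00234098
Unnormalised posteriors:
  π_1·f_1 = 0.09 × 0.178093 = 0.0160284
  π_2·f_2 = 0.36 × 0.0284959 = 0.0102585
  π_3·f_3 = 0.05 × 0.00896526 = 0.000448263
  π_4·f_4 = 0.50 × 0.00234098 = 0.00117049
Normaliser: 0.0160284 + 0.0102585 + 0.000448263 + 0.00117049 = 0.0279056
Responsibility of Group 3: 0.000448263 / 0.0279056 ≈ 0.0161

0.0161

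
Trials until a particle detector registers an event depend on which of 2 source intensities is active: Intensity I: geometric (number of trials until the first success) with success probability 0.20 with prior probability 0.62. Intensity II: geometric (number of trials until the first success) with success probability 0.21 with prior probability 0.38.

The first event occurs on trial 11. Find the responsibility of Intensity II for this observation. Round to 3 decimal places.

0.362

The responsibility of component k is P(Z=k) f_k(x) divided by Σ_j P(Z=j) f_j(x).
Component likelihoods at x = 11:
  L_I = 0.20·(1−0.20)^10 = 0.20·0.107374 = 0.0214748
  L_II = 0.21·(1−0.21)^10 = 0.21·0.0946828 = 0.0198834
Unnormalised posteriors:
  P(Z=I)·L_I = 0.62 × 0.0214748 = 0.0133144
  P(Z=II)·L_II = 0.38 × 0.0198834 = 0.00755568
Marginal: 0.0133144 + 0.00755568 = 0.0208701
Responsibility of Intensity II: 0.00755568 / 0.0208701 ≈ 0.362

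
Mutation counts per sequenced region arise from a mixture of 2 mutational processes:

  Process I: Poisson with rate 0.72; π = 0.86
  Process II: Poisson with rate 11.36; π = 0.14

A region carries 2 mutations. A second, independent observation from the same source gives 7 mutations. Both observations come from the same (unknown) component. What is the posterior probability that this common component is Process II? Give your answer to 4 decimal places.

Apply Bayes' rule: the posterior for each component is proportional to its prior times its likelihood at x.
Since both observations come from the same component, the likelihood for component k is f_k(x₁)·f_k(x₂).
  L_I = [e^(−0.72)·0.72^2/2! = 0.126166] × [9.68735e-06] = 1.22222e-06
  L_II = [e^(−11.36)·11.36^2/2! = 0.000751868] × [0.0564459] = 4.24398e-05
Multiply by the mixture weights:
  w_I·L_I = 0.86 × 1.22222e-06 = 1.05111e-06
  w_II·L_II = 0.14 × 4.24398e-05 = 5.94158e-06
Normaliser: 1.05111e-06 + 5.94158e-06 = 6.99268e-06
P(Process II | x₁, x₂) ≈ 0.8497

0.8497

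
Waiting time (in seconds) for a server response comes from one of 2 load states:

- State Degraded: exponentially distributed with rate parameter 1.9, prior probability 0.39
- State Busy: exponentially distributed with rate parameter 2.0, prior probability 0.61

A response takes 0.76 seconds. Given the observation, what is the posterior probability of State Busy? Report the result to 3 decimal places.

0.604

Posterior ∝ prior × likelihood, so P(k | x) ∝ π_k f_k(x); normalise over all components.
Exponential densities:
  p_Degraded = 1.9·e^(−1.9·0.76) = 1.9·e^(−1.4440) = 0.448366
  p_Busy = 2.0·e^(−2.0·0.76) = 2.0·e^(−1.5200) = 0.437424
Weight by the priors:
  π_Degraded·p_Degraded = 0.39 × 0.448366 = 0.174863
  π_Busy·p_Busy = 0.61 × 0.437424 = 0.266829
Normaliser: 0.174863 + 0.266829 = 0.441691
So the posterior for State Busy is 0.266829 / 0.441691 ≈ 0.604.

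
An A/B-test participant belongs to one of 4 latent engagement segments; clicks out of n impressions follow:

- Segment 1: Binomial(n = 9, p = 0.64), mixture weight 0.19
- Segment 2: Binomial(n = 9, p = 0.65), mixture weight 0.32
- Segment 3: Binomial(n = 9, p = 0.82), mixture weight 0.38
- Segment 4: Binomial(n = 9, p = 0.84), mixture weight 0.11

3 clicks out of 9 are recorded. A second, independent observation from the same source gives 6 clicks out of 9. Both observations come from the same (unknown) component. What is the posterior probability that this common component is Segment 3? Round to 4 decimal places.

P(component k | x) = π_k·f_k(x) / marginal(x), where marginal(x) = Σ_j π_j·f_j(x).
Since both observations come from the same component, the likelihood for component k is f_k(x₁)·f_k(x₂).
  L_1 = [0.047933] × [0.269319] = 0.0129092
  L_2 = [0.042406] × [0.271621] = 0.0115184
  L_3 = [0.00157527] × [0.148929] = 0.000234604
  L_4 = [0.00083529] × [0.120869] = 0.000100961
Unnormalised posteriors:
  π_1·L_1 = 0.19 × 0.0129092 = 0.00245276
  π_2·L_2 = 0.32 × 0.0115184 = 0.00368588
  π_3·L_3 = 0.38 × 0.000234604 = 8.91496e-05
  π_4·L_4 = 0.11 × 0.000100961 = 1.11057e-05
Marginal: 0.00245276 + 0.00368588 + 8.91496e-05 + 1.11057e-05 = 0.00623889
Responsibility of Segment 3: 8.91496e-05 / 0.00623889 ≈ 0.0143

0.0143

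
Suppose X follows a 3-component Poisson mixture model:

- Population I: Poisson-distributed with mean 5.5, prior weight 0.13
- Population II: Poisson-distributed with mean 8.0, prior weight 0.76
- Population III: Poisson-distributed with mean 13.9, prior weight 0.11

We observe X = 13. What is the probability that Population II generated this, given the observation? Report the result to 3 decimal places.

0.650

By Bayes' theorem, P(k | x) = π_k f_k(x) / Σ_j π_j f_j(x).
Evaluate each component's likelihood at the observed value:
  L_I = 0.00276576
  L_II = 0.0296165
  L_III = 0.106713
Prior × likelihood for each component:
  π_I·L_I = 0.13 × 0.00276576 = 0.000359549
  π_II·L_II = 0.76 × 0.0296165 = 0.0225085
  π_III·L_III = 0.11 × 0.106713 = 0.0117385
Denominator: 0.000359549 + 0.0225085 + 0.0117385 = 0.0346066
P(Population II | data) = 0.0225085 / 0.0346066 ≈ 0.650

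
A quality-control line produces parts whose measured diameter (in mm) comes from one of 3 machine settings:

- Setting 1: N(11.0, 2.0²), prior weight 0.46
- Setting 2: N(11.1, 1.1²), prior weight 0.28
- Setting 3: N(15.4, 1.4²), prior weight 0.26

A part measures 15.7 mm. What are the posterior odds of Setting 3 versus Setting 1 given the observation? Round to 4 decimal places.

The posterior odds equal the prior odds times the likelihood ratio: (π_i/π_j)·(f_i(x)/f_j(x)).
Evaluate each component's likelihood at the observed value:
  f_1 = (1/(2.0·√(2π)))·exp(−(15.7−11.0)²/(2·2.0²)) = 0.199471·exp(-2.76125) = 0.0126091
  f_2 = (1/(1.1·√(2π)))·exp(−(15.7−11.1)²/(2·1.1²)) = 0.362675·exp(-8.74380) = 5.78273e-05
  f_3 = (1/(1.4·√(2π)))·exp(−(15.7−15.4)²/(2·1.4²)) = 0.284959·exp(-0.02296) = 0.278491
Odds = (0.26/0.46) × (0.278491/0.0126091) = 0.565217 × 22.0865 ≈ 12.4837

12.4837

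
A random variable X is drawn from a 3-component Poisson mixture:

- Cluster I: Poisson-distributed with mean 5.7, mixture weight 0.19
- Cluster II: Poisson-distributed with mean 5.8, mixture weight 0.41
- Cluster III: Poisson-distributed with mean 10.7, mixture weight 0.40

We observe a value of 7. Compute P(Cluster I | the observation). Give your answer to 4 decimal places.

Apply Bayes' rule: the posterior for each component is proportional to its prior times its likelihood at x.
Evaluate each component's likelihood at the observed value:
  f_I = e^(−5.7)·5.7^7/7! = 0.129782
  f_II = e^(−5.8)·5.8^7/7! = 0.132635
  f_III = e^(−10.7)·10.7^7/7! = 0.0718298
Unnormalised posteriors:
  π_I·f_I = 0.19 × 0.129782 = 0.0246586
  π_II·f_II = 0.41 × 0.132635 = 0.0543803
  π_III·f_III = 0.40 × 0.0718298 = 0.0287319
Denominator: 0.0246586 + 0.0543803 + 0.0287319 = 0.107771
So the posterior for Cluster I is 0.0246586 / 0.107771 ≈ 0.2288.

0.2288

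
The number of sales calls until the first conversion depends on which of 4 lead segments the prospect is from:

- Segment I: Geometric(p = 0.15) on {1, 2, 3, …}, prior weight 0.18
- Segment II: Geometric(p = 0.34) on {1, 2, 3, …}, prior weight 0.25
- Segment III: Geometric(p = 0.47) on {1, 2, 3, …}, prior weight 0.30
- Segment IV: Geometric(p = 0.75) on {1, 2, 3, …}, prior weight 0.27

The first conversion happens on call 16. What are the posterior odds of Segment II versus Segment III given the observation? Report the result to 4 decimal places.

16.1890

Since P(k|x) ∝ w_k f_k(x), the posterior odds are w_i f_i(x) / (w_j f_j(x)).
Geometric probabilities:
  f_I = 0.15·(1−0.15)^15 = 0.15·0.0873542 = 0.0131031
  f_II = 0.34·(1−0.34)^15 = 0.34·0.00196408 = 0.000667787
  f_III = 0.47·(1−0.47)^15 = 0.47·7.31372e-05 = 3.43745e-05
  f_IV = 0.75·(1−0.75)^15 = 0.75·9.31323e-10 = 6.98492e-10
0.000166947 / 1.03123e-05 ≈ 16.1890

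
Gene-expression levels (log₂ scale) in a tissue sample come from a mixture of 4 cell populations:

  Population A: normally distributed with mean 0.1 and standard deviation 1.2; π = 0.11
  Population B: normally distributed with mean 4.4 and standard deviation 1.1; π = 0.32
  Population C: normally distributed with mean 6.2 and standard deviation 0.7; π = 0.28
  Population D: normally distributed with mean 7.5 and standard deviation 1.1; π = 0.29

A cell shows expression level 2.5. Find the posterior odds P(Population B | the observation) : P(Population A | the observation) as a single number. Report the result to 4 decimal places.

5.2757

Only the two components matter; the odds are (π_i f_i(x)) / (π_j f_j(x)).
Normal densities:
  p_A = (1/(1.2·√(2π)))·exp(−(2.5−0.1)²/(2·1.2²)) = 0.332452·exp(-2.00000) = 0.0449925
  p_B = (1/(1.1·√(2π)))·exp(−(2.5−4.4)²/(2·1.1²)) = 0.362675·exp(-1.49174) = 0.0815952
  p_C = (1/(0.7·√(2π)))·exp(−(2.5−6.2)²/(2·0.7²)) = 0.569918·exp(-13.96939) = 4.88634e-07
  p_D = (1/(1.1·√(2π)))·exp(−(2.5−7.5)²/(2·1.1²)) = 0.362675·exp(-10.33058) = 1.18305e-05
0.0261105 / 0.00494917 ≈ 5.2757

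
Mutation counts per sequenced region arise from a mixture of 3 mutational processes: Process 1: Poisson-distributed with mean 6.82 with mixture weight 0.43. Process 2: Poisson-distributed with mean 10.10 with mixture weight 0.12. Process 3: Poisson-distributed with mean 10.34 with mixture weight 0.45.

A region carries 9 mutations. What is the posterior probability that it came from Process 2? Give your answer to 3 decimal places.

0.135

Apply Bayes' rule: the posterior for each component is proportional to its prior times its likelihood at x.
Component likelihoods at x = 9 mutations:
  p_1 = 0.0960302
  p_2 = 0.12381
  p_3 = 0.120314
Multiply by the mixture weights:
  P(Z=1)·p_1 = 0.43 × 0.0960302 = 0.041293
  P(Z=2)·p_2 = 0.12 × 0.12381 = 0.0148572
  P(Z=3)·p_3 = 0.45 × 0.120314 = 0.0541414
Marginal: 0.041293 + 0.0148572 + 0.0541414 = 0.110292
Responsibility of Process 2: 0.0148572 / 0.110292 ≈ 0.135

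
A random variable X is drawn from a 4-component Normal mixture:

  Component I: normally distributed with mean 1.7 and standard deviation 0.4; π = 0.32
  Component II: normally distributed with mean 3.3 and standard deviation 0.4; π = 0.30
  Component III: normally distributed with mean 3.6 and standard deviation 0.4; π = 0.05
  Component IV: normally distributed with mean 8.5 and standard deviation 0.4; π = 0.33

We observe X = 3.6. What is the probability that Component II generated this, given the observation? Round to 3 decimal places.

0.819

P(component k | x) = P(Z=k)·f_k(x) / marginal(x), where marginal(x) = Σ_j P(Z=j)·f_j(x).
Component likelihoods at x = 3.6:
  f_I = 1.25738e-05
  f_II = 0.752844
  f_III = 0.997356
  f_IV = 2.58936e-33
Unnormalised posteriors:
  P(Z=I)·f_I = 0.32 × 1.25738e-05 = 4.02361e-06
  P(Z=II)·f_II = 0.30 × 0.752844 = 0.225853
  P(Z=III)·f_III = 0.05 × 0.997356 = 0.0498678
  P(Z=IV)·f_IV = 0.33 × 2.58936e-33 = 8.54488e-34
Sum: 4.02361e-06 + 0.225853 + 0.0498678 + 8.54488e-34 = 0.275725
So the posterior for Component II is 0.225853 / 0.275725 ≈ 0.819.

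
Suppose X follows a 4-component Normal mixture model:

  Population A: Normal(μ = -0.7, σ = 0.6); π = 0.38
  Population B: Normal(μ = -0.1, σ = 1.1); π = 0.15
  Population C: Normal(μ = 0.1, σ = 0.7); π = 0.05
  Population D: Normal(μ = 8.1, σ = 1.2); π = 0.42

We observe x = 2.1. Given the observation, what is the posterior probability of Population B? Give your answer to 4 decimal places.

Posterior ∝ prior × likelihood, so P(k | x) ∝ π_k f_k(x); normalise over all components.
Component likelihoods at x = 2.1:
  f_A = (1/(0.6·√(2π)))·exp(−(2.1−-0.7)²/(2·0.6²)) = 0.664904·exp(-10.88889) = 1.24101e-05
  f_B = (1/(1.1·√(2π)))·exp(−(2.1−-0.1)²/(2·1.1²)) = 0.362675·exp(-2.00000) = 0.0490827
  f_C = (1/(0.7·√(2π)))·exp(−(2.1−0.1)²/(2·0.7²)) = 0.569918·exp(-4.08163) = 0.00962014
  f_D = (1/(1.2·√(2π)))·exp(−(2.1−8.1)²/(2·1.2²)) = 0.332452·exp(-12.50000) = 1.23893e-06
Prior × likelihood for each component:
  π_A·f_A = 0.38 × 1.24101e-05 = 4.71583e-06
  π_B·f_B = 0.15 × 0.0490827 = 0.0073624
  π_C·f_C = 0.05 × 0.00962014 = 0.000481007
  π_D·f_D = 0.42 × 1.23893e-06 = 5.20352e-07
Marginal: 4.71583e-06 + 0.0073624 + 0.000481007 + 5.20352e-07 = 0.00784865
So the posterior for Population B is 0.0073624 / 0.00784865 ≈ 0.9380.

0.9380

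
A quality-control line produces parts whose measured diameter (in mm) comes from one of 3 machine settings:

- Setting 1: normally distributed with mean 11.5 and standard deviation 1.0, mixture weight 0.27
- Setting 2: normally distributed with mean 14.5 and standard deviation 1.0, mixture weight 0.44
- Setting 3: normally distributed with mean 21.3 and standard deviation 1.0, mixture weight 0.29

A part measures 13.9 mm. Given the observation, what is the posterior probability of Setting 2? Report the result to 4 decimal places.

Apply Bayes' rule: the posterior for each component is proportional to its prior times its likelihood at x.
Component likelihoods at x = 13.9 mm:
  L_1 = 0.0223945
  L_2 = 0.333225
  L_3 = 5.12775e-13
Unnormalised posteriors:
  π_1·L_1 = 0.27 × 0.0223945 = 0.00604652
  π_2·L_2 = 0.44 × 0.333225 = 0.146619
  π_3·L_3 = 0.29 × 5.12775e-13 = 1.48705e-13
Sum: 0.00604652 + 0.146619 + 1.48705e-13 = 0.152665
Responsibility of Setting 2: 0.146619 / 0.152665 ≈ 0.9604

0.9604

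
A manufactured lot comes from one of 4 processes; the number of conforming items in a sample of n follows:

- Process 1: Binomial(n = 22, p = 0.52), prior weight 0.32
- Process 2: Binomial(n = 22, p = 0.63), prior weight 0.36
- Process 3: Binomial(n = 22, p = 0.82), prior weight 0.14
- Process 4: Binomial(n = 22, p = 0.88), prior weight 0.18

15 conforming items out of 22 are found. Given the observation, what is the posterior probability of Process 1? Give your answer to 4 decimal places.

0.2105

Posterior ∝ prior × likelihood, so P(k | x) ∝ π_k f_k(x); normalise over all components.
Evaluate each component's likelihood at the observed value:
  p_1 = 0.0550269
  p_2 = 0.158255
  p_3 = 0.0532049
  p_4 = 0.00898143
Prior × likelihood for each component:
  π_1·p_1 = 0.32 × 0.0550269 = 0.0176086
  π_2·p_2 = 0.36 × 0.158255 = 0.0569717
  π_3·p_3 = 0.14 × 0.0532049 = 0.00744869
  π_4·p_4 = 0.18 × 0.00898143 = 0.00161666
Sum: 0.0176086 + 0.0569717 + 0.00744869 + 0.00161666 = 0.0836457
P(Process 1 | data) ≈ 0.2105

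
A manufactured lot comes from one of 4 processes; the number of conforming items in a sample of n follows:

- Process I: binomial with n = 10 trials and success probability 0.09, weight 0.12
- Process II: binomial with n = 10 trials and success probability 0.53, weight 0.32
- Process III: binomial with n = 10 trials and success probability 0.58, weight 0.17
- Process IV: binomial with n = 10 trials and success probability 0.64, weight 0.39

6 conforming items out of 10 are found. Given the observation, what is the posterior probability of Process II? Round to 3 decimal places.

0.347

Apply Bayes' rule: the posterior for each component is proportional to its prior times its likelihood at x.
Evaluate each component's likelihood at the observed value:
  L_I = C(10,6)·0.09^6·0.91^4 = 210·5.31441e-07·0.68575 = 7.65314e-05
  L_II = C(10,6)·0.53^6·0.47^4 = 210·0.0221644·0.0487968 = 0.227126
  L_III = C(10,6)·0.58^6·0.42^4 = 210·0.0380687·0.031117 = 0.248762
  L_IV = C(10,6)·0.64^6·0.36^4 = 210·0.0687195·0.0167962 = 0.242387
Multiply by the mixture weights:
  w_I·L_I = 0.12 × 7.65314e-05 = 9.18377e-06
  w_II·L_II = 0.32 × 0.227126 = 0.0726802
  w_III·L_III = 0.17 × 0.248762 = 0.0422896
  w_IV·L_IV = 0.39 × 0.242387 = 0.0945309
Evidence: 9.18377e-06 + 0.0726802 + 0.0422896 + 0.0945309 = 0.20951
So the posterior for Process II is 0.0726802 / 0.20951 ≈ 0.347.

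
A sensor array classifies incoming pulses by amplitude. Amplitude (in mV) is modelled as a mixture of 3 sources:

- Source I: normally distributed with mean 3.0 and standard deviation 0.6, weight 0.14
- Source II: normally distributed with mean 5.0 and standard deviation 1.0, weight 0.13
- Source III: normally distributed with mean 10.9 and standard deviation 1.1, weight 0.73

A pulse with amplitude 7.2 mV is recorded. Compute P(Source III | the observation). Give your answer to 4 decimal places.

Posterior ∝ prior × likelihood, so P(k | x) ∝ π_k f_k(x); normalise over all components.
Evaluate each component's likelihood at the observed value:
  L_I = (1/(0.6·√(2π)))·exp(−(7.2−3.0)²/(2·0.6²)) = 0.664904·exp(-24.50000) = 1.52245e-11
  L_II = (1/(1.0·√(2π)))·exp(−(7.2−5.0)²/(2·1.0²)) = 0.398942·exp(-2.42000) = 0.0354746
  L_III = (1/(1.1·√(2π)))·exp(−(7.2−10.9)²/(2·1.1²)) = 0.362675·exp(-5.65702) = 0.00126678
Unnormalised posteriors:
  π_I·L_I = 0.14 × 1.52245e-11 = 2.13143e-12
  π_II·L_II = 0.13 × 0.0354746 = 0.0046117
  π_III·L_III = 0.73 × 0.00126678 = 0.000924753
Sum: 2.13143e-12 + 0.0046117 + 0.000924753 = 0.00553645
Responsibility of Source III: 0.000924753 / 0.00553645 ≈ 0.1670

0.1670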